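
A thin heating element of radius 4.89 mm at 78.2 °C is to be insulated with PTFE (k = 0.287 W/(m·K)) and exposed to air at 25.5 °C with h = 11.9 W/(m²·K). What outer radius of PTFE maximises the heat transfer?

For a cylinder, r_cr = k_ins/h = 0.287/11.9 = 0.0241 m = 2.41 cm

r_cr = 2.41 cm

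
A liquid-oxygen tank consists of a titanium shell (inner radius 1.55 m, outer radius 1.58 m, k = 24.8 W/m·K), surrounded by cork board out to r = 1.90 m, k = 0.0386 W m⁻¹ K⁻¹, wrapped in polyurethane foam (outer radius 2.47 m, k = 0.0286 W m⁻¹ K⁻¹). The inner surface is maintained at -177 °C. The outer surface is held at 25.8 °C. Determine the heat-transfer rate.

Q = 364 W

Series thermal resistances, inner to outer:
  R_titanium = (1/1.55 − 1/1.58)/(4πk) = 0.01225/(4π·24.8) = 3.931×10^-5 K/W
  R_cork board = (1/1.58 − 1/1.90)/(4πk) = 0.1066/(4π·0.0386) = 0.2198 K/W
  R_polyurethane foam = (1/1.90 − 1/2.47)/(4πk) = 0.1215/(4π·0.0286) = 0.3379 K/W
ΣR = 3.931×10^-5 + 0.2198 + 0.3379 = 0.5577 K/W
Q = ΔT/ΣR = (-177 °C − 25.8 °C)/0.5577 = -364 W
(Negative Q ⇒ heat flows inward; heat gain = 364 W.)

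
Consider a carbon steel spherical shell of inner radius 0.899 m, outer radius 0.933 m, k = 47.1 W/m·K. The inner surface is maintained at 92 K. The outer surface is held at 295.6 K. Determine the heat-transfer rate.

Q = 4πk·ΔT/(1/r₁ − 1/r₂) = 4π × 47.1 × 203.6 / (1/0.899 − 1/0.933) = 2.97×10^6 W

Q = 2970 kW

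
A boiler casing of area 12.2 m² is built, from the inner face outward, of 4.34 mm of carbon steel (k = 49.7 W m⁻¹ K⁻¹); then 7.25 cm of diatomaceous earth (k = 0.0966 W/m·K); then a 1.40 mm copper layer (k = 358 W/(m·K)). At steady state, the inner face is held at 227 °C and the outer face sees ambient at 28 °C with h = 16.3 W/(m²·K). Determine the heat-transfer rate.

Q = 2990 W

Treat each layer as a resistance in series:
  R_carbon steel = L/(kA) = 0.00434/(49.7·12.2) = 7.158×10^-6 K/W
  R_diatomaceous earth = L/(kA) = 0.0725/(0.0966·12.2) = 0.06152 K/W
  R_copper = L/(kA) = 0.00140/(358·12.2) = 3.205×10^-7 K/W
  R_conv,out = 1/(hA) = 1/(16.3·12.2) = 0.005029 K/W
ΣR = 7.158×10^-6 + 0.06152 + 3.205×10^-7 + 0.005029 = 0.06656 K/W
Q = ΔT/ΣR = (227 °C − 28 °C)/0.06656 = 2990 W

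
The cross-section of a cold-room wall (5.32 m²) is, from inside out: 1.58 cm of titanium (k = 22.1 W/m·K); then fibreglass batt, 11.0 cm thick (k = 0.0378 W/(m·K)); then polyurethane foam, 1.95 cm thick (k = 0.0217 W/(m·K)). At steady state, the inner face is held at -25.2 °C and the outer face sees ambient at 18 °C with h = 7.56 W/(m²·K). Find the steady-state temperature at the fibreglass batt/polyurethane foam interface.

T = 6.70 °C

Series thermal resistances, inner to outer:
  R_titanium = L/(kA) = 0.0158/(22.1·5.32) = 1.344×10^-4 K/W
  R_fibreglass batt = L/(kA) = 0.110/(0.0378·5.32) = 0.5470 K/W
  R_polyurethane foam = L/(kA) = 0.0195/(0.0217·5.32) = 0.1689 K/W
  R_conv,out = 1/(hA) = 1/(7.56·5.32) = 0.02486 K/W
ΣR = 1.344×10^-4 + 0.5470 + 0.1689 + 0.02486 = 0.7409 K/W
Q = ΔT/ΣR = (-25.2 °C − 18 °C)/0.7409 = -58.31 W
From the inner boundary to the fibreglass batt/polyurethane foam interface, ΣR_partial = 0.5471 K/W.
T_interface = T_in − Q·ΣR_partial = -25.2 °C − (-58.31)(0.5471) = 6.70 °C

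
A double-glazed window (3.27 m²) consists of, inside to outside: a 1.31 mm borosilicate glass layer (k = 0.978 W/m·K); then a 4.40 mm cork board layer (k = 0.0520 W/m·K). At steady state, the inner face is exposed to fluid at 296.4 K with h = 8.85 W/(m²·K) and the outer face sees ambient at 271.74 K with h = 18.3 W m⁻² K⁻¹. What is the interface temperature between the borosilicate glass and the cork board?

Resistance network (inner→outer):
  R_conv,in = 1/(hA) = 1/(8.85·3.27) = 0.03455 K/W
  R_borosilicate glass = L/(kA) = 0.00131/(0.978·3.27) = 4.096×10^-4 K/W
  R_cork board = L/(kA) = 0.00440/(0.0520·3.27) = 0.02588 K/W
  R_conv,out = 1/(hA) = 1/(18.3·3.27) = 0.01671 K/W
ΣR = 0.03455 + 4.096×10^-4 + 0.02588 + 0.01671 = 0.07755 K/W
Q = ΔT/ΣR = (296.4 K − 271.74 K)/0.07755 = 318.0 W
From the inner boundary to the borosilicate glass/cork board interface, ΣR_partial = 0.03496 K/W.
T_interface = T_in − Q·ΣR_partial = 296.4 K − (318.0)(0.03496) = 285.3 K

T = 285.3 K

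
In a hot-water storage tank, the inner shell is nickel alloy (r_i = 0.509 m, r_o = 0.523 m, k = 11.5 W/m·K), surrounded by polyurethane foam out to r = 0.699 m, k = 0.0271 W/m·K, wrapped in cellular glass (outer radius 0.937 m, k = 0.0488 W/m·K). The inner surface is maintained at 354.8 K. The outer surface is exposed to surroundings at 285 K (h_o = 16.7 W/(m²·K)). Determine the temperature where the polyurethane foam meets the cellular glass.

T = 305.7 K

Series thermal resistances, inner to outer:
  R_nickel alloy = (1/0.509 − 1/0.523)/(4πk) = 0.05259/(4π·11.5) = 3.639×10^-4 K/W
  R_polyurethane foam = (1/0.523 − 1/0.699)/(4πk) = 0.4814/(4π·0.0271) = 1.414 K/W
  R_cellular glass = (1/0.699 − 1/0.937)/(4πk) = 0.3634/(4π·0.0488) = 0.5926 K/W
  R_conv,out = 1/(4πr²h) = 1/(4π·0.937²·16.7) = 0.005427 K/W
ΣR = 3.639×10^-4 + 1.414 + 0.5926 + 0.005427 = 2.012 K/W
Q = ΔT/ΣR = (354.8 K − 285 K)/2.012 = 34.69 W
From the inner boundary to the polyurethane foam/cellular glass interface, ΣR_partial = 1.414 K/W.
T_interface = T_in − Q·ΣR_partial = 354.8 K − (34.69)(1.414) = 305.7 K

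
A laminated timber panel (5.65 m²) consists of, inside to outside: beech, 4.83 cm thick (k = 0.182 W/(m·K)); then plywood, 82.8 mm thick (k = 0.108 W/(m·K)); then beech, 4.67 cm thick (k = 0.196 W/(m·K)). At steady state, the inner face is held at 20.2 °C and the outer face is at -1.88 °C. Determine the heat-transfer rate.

Q = 98.2 W

Series thermal resistances, inner to outer:
  R_beech = L/(kA) = 0.0483/(0.182·5.65) = 0.04697 K/W
  R_plywood = L/(kA) = 0.0828/(0.108·5.65) = 0.1357 K/W
  R_beech = L/(kA) = 0.0467/(0.196·5.65) = 0.04217 K/W
ΣR = 0.04697 + 0.1357 + 0.04217 = 0.2248 K/W
Q = ΔT/ΣR = (20.2 °C − -1.88 °C)/0.2248 = 98.2 W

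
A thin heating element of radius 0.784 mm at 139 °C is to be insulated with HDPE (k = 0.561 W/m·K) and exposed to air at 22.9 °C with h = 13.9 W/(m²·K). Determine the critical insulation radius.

r_cr = 4.04 cm

For a cylinder, r_cr = k_ins/h = 0.561/13.9 = 0.0404 m = 4.04 cm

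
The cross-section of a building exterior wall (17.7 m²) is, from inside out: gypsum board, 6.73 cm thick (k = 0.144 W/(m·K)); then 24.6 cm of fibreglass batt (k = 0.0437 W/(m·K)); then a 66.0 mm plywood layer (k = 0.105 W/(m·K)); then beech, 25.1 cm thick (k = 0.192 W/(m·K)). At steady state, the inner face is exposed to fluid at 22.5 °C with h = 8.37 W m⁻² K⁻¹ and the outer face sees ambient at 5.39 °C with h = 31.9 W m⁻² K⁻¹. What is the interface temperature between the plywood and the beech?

T = 8.19 °C

Resistance network (inner→outer):
  R_conv,in = 1/(hA) = 1/(8.37·17.7) = 0.006750 K/W
  R_gypsum board = L/(kA) = 0.0673/(0.144·17.7) = 0.02640 K/W
  R_fibreglass batt = L/(kA) = 0.246/(0.0437·17.7) = 0.3180 K/W
  R_plywood = L/(kA) = 0.0660/(0.105·17.7) = 0.03551 K/W
  R_beech = L/(kA) = 0.251/(0.192·17.7) = 0.07386 K/W
  R_conv,out = 1/(hA) = 1/(31.9·17.7) = 0.001771 K/W
ΣR = 0.006750 + 0.02640 + 0.3180 + 0.03551 + 0.07386 + 0.001771 = 0.4623 K/W
Q = ΔT/ΣR = (22.5 °C − 5.39 °C)/0.4623 = 37.01 W
From the inner boundary to the plywood/beech interface, ΣR_partial = 0.3867 K/W.
T_interface = T_in − Q·ΣR_partial = 22.5 °C − (37.01)(0.3867) = 8.19 °C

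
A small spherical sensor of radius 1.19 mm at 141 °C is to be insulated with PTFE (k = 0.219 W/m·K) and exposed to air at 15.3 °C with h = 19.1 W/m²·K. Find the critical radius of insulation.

r_cr = 2.29 cm

For a sphere, r_cr = 2k_ins/h = 2·0.219/19.1 = 0.0229 m = 2.29 cm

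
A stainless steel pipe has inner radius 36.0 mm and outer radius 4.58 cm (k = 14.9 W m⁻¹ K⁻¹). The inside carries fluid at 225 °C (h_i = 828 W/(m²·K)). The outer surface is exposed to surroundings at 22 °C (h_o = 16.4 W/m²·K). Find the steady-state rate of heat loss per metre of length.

Resistance network (inner→outer):
  R'_conv,in = 1/(2πr h) = 1/(2π·0.0360·828) = 0.005339 m·K/W
  R'_stainless steel = ln(0.0458/0.0360)/(2πk) = 0.2408/(2π·14.9) = 0.002572 m·K/W
  R'_conv,out = 1/(2πr h) = 1/(2π·0.0458·16.4) = 0.2119 m·K/W
ΣR = 0.005339 + 0.002572 + 0.2119 = 0.2198 m·K/W
Q' = ΔT/ΣR = (225 °C − 22 °C)/0.2198 = 924 W/m

Q' = 924 W/m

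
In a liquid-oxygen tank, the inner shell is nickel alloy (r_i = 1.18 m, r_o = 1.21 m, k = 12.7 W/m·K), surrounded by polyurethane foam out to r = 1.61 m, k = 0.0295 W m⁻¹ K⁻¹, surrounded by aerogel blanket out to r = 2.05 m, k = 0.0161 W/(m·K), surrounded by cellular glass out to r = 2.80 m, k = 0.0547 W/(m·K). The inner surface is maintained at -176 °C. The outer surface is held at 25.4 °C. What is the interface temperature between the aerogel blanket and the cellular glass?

Treat each layer as a resistance in series:
  R_nickel alloy = (1/1.18 − 1/1.21)/(4πk) = 0.02101/(4π·12.7) = 1.317×10^-4 K/W
  R_polyurethane foam = (1/1.21 − 1/1.61)/(4πk) = 0.2053/(4π·0.0295) = 0.5539 K/W
  R_aerogel blanket = (1/1.61 − 1/2.05)/(4πk) = 0.1333/(4π·0.0161) = 0.6589 K/W
  R_cellular glass = (1/2.05 − 1/2.80)/(4πk) = 0.1307/(4π·0.0547) = 0.1901 K/W
ΣR = 1.317×10^-4 + 0.5539 + 0.6589 + 0.1901 = 1.403 K/W
Q = ΔT/ΣR = (-176 °C − 25.4 °C)/1.403 = -143.5 W
From the inner boundary to the aerogel blanket/cellular glass interface, ΣR_partial = 1.213 K/W.
T_interface = T_in − Q·ΣR_partial = -176 °C − (-143.5)(1.213) = -1.9 °C

T = -1.9 °C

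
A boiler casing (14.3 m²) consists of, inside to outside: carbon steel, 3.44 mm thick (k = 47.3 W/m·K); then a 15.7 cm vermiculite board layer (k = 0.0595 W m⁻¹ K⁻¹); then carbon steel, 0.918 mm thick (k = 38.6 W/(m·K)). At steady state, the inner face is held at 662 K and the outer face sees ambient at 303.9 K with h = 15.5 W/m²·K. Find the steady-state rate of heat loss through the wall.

Q = 1890 W

Resistance network (inner→outer):
  R_carbon steel = L/(kA) = 0.00344/(47.3·14.3) = 5.086×10^-6 K/W
  R_vermiculite board = L/(kA) = 0.157/(0.0595·14.3) = 0.1845 K/W
  R_carbon steel = L/(kA) = 9.18×10^-4/(38.6·14.3) = 1.663×10^-6 K/W
  R_conv,out = 1/(hA) = 1/(15.5·14.3) = 0.004512 K/W
ΣR = 5.086×10^-6 + 0.1845 + 1.663×10^-6 + 0.004512 = 0.1890 K/W
Q = ΔT/ΣR = (662 K − 303.9 K)/0.1890 = 1890 W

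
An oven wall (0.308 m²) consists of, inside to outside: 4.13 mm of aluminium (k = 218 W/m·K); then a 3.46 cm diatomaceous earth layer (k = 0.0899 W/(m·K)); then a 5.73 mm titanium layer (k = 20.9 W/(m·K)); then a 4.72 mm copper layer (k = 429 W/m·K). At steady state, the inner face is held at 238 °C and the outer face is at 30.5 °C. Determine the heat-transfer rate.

Q = 166 W

Resistance network (inner→outer):
  R_aluminium = L/(kA) = 0.00413/(218·0.308) = 6.151×10^-5 K/W
  R_diatomaceous earth = L/(kA) = 0.0346/(0.0899·0.308) = 1.250 K/W
  R_titanium = L/(kA) = 0.00573/(20.9·0.308) = 8.901×10^-4 K/W
  R_copper = L/(kA) = 0.00472/(429·0.308) = 3.572×10^-5 K/W
ΣR = 6.151×10^-5 + 1.250 + 8.901×10^-4 + 3.572×10^-5 = 1.251 K/W
Q = ΔT/ΣR = (238 °C − 30.5 °C)/1.251 = 166 W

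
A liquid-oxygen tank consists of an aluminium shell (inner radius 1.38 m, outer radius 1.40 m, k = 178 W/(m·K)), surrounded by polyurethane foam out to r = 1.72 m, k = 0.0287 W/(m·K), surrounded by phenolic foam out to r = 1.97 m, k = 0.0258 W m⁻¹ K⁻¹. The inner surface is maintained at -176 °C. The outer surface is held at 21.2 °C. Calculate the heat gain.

Treat each layer as a resistance in series:
  R_aluminium = (1/1.38 − 1/1.40)/(4πk) = 0.01035/(4π·178) = 4.628×10^-6 K/W
  R_polyurethane foam = (1/1.40 − 1/1.72)/(4πk) = 0.1329/(4π·0.0287) = 0.3685 K/W
  R_phenolic foam = (1/1.72 − 1/1.97)/(4πk) = 0.07378/(4π·0.0258) = 0.2276 K/W
ΣR = 4.628×10^-6 + 0.3685 + 0.2276 = 0.5961 K/W
Q = ΔT/ΣR = (-176 °C − 21.2 °C)/0.5961 = -331 W
(Negative Q ⇒ heat flows inward; heat gain = 331 W.)

Q = 331 W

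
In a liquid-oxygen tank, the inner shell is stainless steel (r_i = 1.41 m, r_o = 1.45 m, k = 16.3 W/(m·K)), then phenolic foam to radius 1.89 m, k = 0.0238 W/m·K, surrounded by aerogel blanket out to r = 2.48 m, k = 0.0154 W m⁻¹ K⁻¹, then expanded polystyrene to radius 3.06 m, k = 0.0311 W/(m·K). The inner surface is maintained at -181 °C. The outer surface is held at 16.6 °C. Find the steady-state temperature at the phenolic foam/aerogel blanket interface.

Series thermal resistances, inner to outer:
  R_stainless steel = (1/1.41 − 1/1.45)/(4πk) = 0.01956/(4π·16.3) = 9.552×10^-5 K/W
  R_phenolic foam = (1/1.45 − 1/1.89)/(4πk) = 0.1606/(4π·0.0238) = 0.5368 K/W
  R_aerogel blanket = (1/1.89 − 1/2.48)/(4πk) = 0.1259/(4π·0.0154) = 0.6504 K/W
  R_expanded polystyrene = (1/2.48 − 1/3.06)/(4πk) = 0.07643/(4π·0.0311) = 0.1956 K/W
ΣR = 9.552×10^-5 + 0.5368 + 0.6504 + 0.1956 = 1.383 K/W
Q = ΔT/ΣR = (-181 °C − 16.6 °C)/1.383 = -142.9 W
From the inner boundary to the phenolic foam/aerogel blanket interface, ΣR_partial = 0.5369 K/W.
T_interface = T_in − Q·ΣR_partial = -181 °C − (-142.9)(0.5369) = -104 °C

T = -104 °C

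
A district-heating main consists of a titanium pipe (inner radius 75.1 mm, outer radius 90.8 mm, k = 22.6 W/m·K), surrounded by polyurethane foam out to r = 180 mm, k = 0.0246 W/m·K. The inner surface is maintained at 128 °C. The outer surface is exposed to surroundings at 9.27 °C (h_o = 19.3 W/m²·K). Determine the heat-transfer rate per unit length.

Resistance network (inner→outer):
  R'_titanium = ln(0.0908/0.0751)/(2πk) = 0.1898/(2π·22.6) = 0.001337 m·K/W
  R'_polyurethane foam = ln(0.180/0.0908)/(2πk) = 0.6843/(2π·0.0246) = 4.427 m·K/W
  R'_conv,out = 1/(2πr h) = 1/(2π·0.180·19.3) = 0.04581 m·K/W
ΣR = 0.001337 + 4.427 + 0.04581 = 4.474 m·K/W
Q' = ΔT/ΣR = (128 °C − 9.27 °C)/4.474 = 26.5 W/m

Q' = 26.5 W/m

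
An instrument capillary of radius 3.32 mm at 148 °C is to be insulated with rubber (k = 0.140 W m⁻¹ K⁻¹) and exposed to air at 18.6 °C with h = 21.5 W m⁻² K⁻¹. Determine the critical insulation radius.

r_cr = 0.651 cm

For a cylinder, r_cr = k_ins/h = 0.140/21.5 = 0.00651 m = 0.651 cm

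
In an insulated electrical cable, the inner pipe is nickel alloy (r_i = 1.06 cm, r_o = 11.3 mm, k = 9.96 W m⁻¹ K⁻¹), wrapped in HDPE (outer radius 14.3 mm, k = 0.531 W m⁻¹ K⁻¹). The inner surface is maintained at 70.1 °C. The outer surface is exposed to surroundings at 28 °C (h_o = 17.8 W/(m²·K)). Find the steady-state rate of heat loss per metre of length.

Q' = 60.4 W/m

Resistance network (inner→outer):
  R'_nickel alloy = ln(0.0113/0.0106)/(2πk) = 0.06395/(2π·9.96) = 0.001022 m·K/W
  R'_HDPE = ln(0.0143/0.0113)/(2πk) = 0.2355/(2π·0.531) = 0.07057 m·K/W
  R'_conv,out = 1/(2πr h) = 1/(2π·0.0143·17.8) = 0.6253 m·K/W
ΣR = 0.001022 + 0.07057 + 0.6253 = 0.6969 m·K/W
Q' = ΔT/ΣR = (70.1 °C − 28 °C)/0.6969 = 60.4 W/m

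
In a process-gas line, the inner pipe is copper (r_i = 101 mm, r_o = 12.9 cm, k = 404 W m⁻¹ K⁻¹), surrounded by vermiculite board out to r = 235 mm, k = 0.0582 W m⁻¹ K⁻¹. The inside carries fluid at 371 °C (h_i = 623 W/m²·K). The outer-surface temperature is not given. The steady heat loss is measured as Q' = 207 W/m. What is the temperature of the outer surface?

Series resistances:
  R'_conv,in = 1/(2πr h) = 1/(2π·0.101·623) = 0.002529 m·K/W
  R'_copper = ln(0.129/0.101)/(2πk) = 0.2447/(2π·404) = 9.640×10^-5 m·K/W
  R'_vermiculite board = ln(0.235/0.129)/(2πk) = 0.5998/(2π·0.0582) = 1.640 m·K/W
ΣR = 1.643 m·K/W
ΔT = Q'·ΣR = 207 × 1.643 = 340.1 K
Heat flows outward, so T_out = T_in − ΔT = 371 − 340.1 = 30.9 °C

T_out = 30.9 °C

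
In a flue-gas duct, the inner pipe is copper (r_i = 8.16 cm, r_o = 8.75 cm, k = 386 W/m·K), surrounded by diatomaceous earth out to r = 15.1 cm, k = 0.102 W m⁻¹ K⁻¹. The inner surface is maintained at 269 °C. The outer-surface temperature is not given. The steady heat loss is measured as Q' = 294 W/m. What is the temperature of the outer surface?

Series resistances:
  R'_copper = ln(0.0875/0.0816)/(2πk) = 0.06981/(2π·386) = 2.878×10^-5 m·K/W
  R'_diatomaceous earth = ln(0.151/0.0875)/(2πk) = 0.5456/(2π·0.102) = 0.8514 m·K/W
ΣR = 0.8514 m·K/W
ΔT = Q'·ΣR = 294 × 0.8514 = 250.3 K
Heat flows outward, so T_out = T_in − ΔT = 269 − 250.3 = 18.7 °C

T_out = 18.7 °C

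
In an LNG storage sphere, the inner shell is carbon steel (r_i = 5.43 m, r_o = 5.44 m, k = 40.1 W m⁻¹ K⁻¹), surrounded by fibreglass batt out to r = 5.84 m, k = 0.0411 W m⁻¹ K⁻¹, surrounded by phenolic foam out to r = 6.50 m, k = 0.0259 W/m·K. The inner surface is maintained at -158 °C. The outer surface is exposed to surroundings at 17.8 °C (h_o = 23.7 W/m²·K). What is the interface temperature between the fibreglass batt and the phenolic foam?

T = -103 °C

Series thermal resistances, inner to outer:
  R_carbon steel = (1/5.43 − 1/5.44)/(4πk) = 3.385×10^-4/(4π·40.1) = 6.718×10^-7 K/W
  R_fibreglass batt = (1/5.44 − 1/5.84)/(4πk) = 0.01259/(4π·0.0411) = 0.02438 K/W
  R_phenolic foam = (1/5.84 − 1/6.50)/(4πk) = 0.01739/(4π·0.0259) = 0.05342 K/W
  R_conv,out = 1/(4πr²h) = 1/(4π·6.50²·23.7) = 7.947×10^-5 K/W
ΣR = 6.718×10^-7 + 0.02438 + 0.05342 + 7.947×10^-5 = 0.07788 K/W
Q = ΔT/ΣR = (-158 °C − 17.8 °C)/0.07788 = -2257 W
From the inner boundary to the fibreglass batt/phenolic foam interface, ΣR_partial = 0.02438 K/W.
T_interface = T_in − Q·ΣR_partial = -158 °C − (-2257)(0.02438) = -103 °C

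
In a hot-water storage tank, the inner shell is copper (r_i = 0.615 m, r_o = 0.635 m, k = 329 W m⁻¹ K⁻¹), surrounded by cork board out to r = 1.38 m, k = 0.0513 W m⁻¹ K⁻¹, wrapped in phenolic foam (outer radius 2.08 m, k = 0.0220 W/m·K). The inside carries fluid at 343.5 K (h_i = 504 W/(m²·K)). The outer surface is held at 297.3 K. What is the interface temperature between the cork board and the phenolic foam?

Treat each layer as a resistance in series:
  R_conv,in = 1/(4πr²h) = 1/(4π·0.615²·504) = 4.175×10^-4 K/W
  R_copper = (1/0.615 − 1/0.635)/(4πk) = 0.05121/(4π·329) = 1.239×10^-5 K/W
  R_cork board = (1/0.635 − 1/1.38)/(4πk) = 0.8502/(4π·0.0513) = 1.319 K/W
  R_phenolic foam = (1/1.38 − 1/2.08)/(4πk) = 0.2439/(4π·0.0220) = 0.8821 K/W
ΣR = 4.175×10^-4 + 1.239×10^-5 + 1.319 + 0.8821 = 2.202 K/W
Q = ΔT/ΣR = (343.5 K − 297.3 K)/2.202 = 20.98 W
From the inner boundary to the cork board/phenolic foam interface, ΣR_partial = 1.319 K/W.
T_interface = T_in − Q·ΣR_partial = 343.5 K − (20.98)(1.319) = 315.8 K

T = 315.8 K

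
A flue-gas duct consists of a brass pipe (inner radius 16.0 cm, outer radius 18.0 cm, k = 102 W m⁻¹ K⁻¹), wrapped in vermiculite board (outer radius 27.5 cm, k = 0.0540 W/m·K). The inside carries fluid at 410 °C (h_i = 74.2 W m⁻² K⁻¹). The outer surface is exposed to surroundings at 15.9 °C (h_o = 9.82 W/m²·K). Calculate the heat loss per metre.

Treat each layer as a resistance in series:
  R'_conv,in = 1/(2πr h) = 1/(2π·0.160·74.2) = 0.01341 m·K/W
  R'_brass = ln(0.180/0.160)/(2πk) = 0.1178/(2π·102) = 1.838×10^-4 m·K/W
  R'_vermiculite board = ln(0.275/0.180)/(2πk) = 0.4238/(2π·0.0540) = 1.249 m·K/W
  R'_conv,out = 1/(2πr h) = 1/(2π·0.275·9.82) = 0.05894 m·K/W
ΣR = 0.01341 + 1.838×10^-4 + 1.249 + 0.05894 = 1.322 m·K/W
Q' = ΔT/ΣR = (410 °C − 15.9 °C)/1.322 = 298 W/m

Q' = 298 W/m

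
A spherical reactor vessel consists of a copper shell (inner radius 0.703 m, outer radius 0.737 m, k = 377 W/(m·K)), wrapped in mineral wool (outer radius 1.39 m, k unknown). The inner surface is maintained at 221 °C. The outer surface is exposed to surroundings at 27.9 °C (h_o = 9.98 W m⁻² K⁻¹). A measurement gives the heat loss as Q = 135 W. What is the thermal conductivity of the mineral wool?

k = 0.0356 W/m·K

ΣR = ΔT/Q = |221 − 27.9|/135 = 1.430 K/W
Known resistances:
  R_copper = (1/0.703 − 1/0.737)/(4πk) = 0.06562/(4π·377) = 1.385×10^-5 K/W
  R_conv,out = 1/(4πr²h) = 1/(4π·1.39²·9.98) = 0.004127 K/W
R_mineral wool = ΣR − ΣR_known = 1.430 − 0.004141 = 1.426 K/W
(1/r₁−1/r₂)/(4πk) = 1.426 ⇒ k = 0.6374/(4π·1.426) = 0.0356 W/m·K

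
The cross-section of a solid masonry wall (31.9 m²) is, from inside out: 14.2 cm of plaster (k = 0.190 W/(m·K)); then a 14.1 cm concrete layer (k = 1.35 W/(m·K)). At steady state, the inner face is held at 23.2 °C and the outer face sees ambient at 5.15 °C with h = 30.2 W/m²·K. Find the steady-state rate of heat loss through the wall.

Q = 651 W

Treat each layer as a resistance in series:
  R_plaster = L/(kA) = 0.142/(0.190·31.9) = 0.02343 K/W
  R_concrete = L/(kA) = 0.141/(1.35·31.9) = 0.003274 K/W
  R_conv,out = 1/(hA) = 1/(30.2·31.9) = 0.001038 K/W
ΣR = 0.02343 + 0.003274 + 0.001038 = 0.02774 K/W
Q = ΔT/ΣR = (23.2 °C − 5.15 °C)/0.02774 = 651 W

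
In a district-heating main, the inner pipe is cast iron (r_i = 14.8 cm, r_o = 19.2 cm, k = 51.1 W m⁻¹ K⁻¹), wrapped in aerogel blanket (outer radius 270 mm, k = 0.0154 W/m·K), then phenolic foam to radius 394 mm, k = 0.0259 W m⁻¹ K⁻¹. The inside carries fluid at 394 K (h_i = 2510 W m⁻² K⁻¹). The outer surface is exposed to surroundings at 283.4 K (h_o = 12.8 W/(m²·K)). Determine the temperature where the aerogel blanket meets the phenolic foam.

T = 327.7 K

Series thermal resistances, inner to outer:
  R'_conv,in = 1/(2πr h) = 1/(2π·0.148·2510) = 4.284×10^-4 m·K/W
  R'_cast iron = ln(0.192/0.148)/(2πk) = 0.2603/(2π·51.1) = 8.107×10^-4 m·K/W
  R'_aerogel blanket = ln(0.270/0.192)/(2πk) = 0.3409/(2π·0.0154) = 3.523 m·K/W
  R'_phenolic foam = ln(0.394/0.270)/(2πk) = 0.3779/(2π·0.0259) = 2.322 m·K/W
  R'_conv,out = 1/(2πr h) = 1/(2π·0.394·12.8) = 0.03156 m·K/W
ΣR = 4.284×10^-4 + 8.107×10^-4 + 3.523 + 2.322 + 0.03156 = 5.878 m·K/W
Q' = ΔT/ΣR = (394 K − 283.4 K)/5.878 = 18.82 W/m
From the inner boundary to the aerogel blanket/phenolic foam interface, ΣR_partial = 3.524 m·K/W.
T_interface = T_in − Q'·ΣR_partial = 394 K − (18.82)(3.524) = 327.7 K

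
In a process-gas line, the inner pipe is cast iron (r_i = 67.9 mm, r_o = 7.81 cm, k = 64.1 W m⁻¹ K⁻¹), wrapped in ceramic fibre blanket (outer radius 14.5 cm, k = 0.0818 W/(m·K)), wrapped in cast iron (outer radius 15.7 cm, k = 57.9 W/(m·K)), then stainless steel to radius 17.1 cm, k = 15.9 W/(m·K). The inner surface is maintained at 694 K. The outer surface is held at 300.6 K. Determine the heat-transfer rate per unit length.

Series thermal resistances, inner to outer:
  R'_cast iron = ln(0.0781/0.0679)/(2πk) = 0.1400/(2π·64.1) = 3.475×10^-4 m·K/W
  R'_ceramic fibre blanket = ln(0.145/0.0781)/(2πk) = 0.6187/(2π·0.0818) = 1.204 m·K/W
  R'_cast iron = ln(0.157/0.145)/(2πk) = 0.07951/(2π·57.9) = 2.186×10^-4 m·K/W
  R'_stainless steel = ln(0.171/0.157)/(2πk) = 0.08542/(2π·15.9) = 8.550×10^-4 m·K/W
ΣR = 3.475×10^-4 + 1.204 + 2.186×10^-4 + 8.550×10^-4 = 1.205 m·K/W
Q' = ΔT/ΣR = (694 K − 300.6 K)/1.205 = 326 W/m

Q' = 326 W/m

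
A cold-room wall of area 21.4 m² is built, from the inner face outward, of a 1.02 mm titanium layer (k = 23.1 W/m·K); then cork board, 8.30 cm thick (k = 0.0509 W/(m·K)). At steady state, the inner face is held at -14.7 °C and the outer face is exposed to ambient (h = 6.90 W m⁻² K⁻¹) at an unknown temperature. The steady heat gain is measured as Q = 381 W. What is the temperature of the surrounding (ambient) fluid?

Series resistances:
  R_titanium = L/(kA) = 0.00102/(23.1·21.4) = 2.063×10^-6 K/W
  R_cork board = L/(kA) = 0.0830/(0.0509·21.4) = 0.07620 K/W
  R_conv,out = 1/(hA) = 1/(6.90·21.4) = 0.006772 K/W
ΣR = 0.08297 K/W
ΔT = Q·ΣR = 381 × 0.08297 = 31.61 K
Heat flows inward, so T_out = T_in + ΔT = -14.7 + 31.61 = 16.9 °C

T_out = 16.9 °C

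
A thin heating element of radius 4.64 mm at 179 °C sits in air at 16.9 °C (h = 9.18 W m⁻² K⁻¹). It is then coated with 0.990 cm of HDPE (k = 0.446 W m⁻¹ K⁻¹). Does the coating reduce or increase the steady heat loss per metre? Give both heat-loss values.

Critical radius for a cylinder: r_cr = k/h = 0.0486 m = 4.86 cm.
Outer radius after coating: r₂ = 0.00464 + 0.00990 = 0.01454 m.
Since r₁ < r_cr and r₂ ≤ r_cr, the coating moves toward the maximum at r_cr — heat loss rises.
Bare: R = 1/(2πr₁h) = 3.736 m·K/W; Q = 162.1/3.736 = 43.4 W/m.
Coated: R = R_cond + R_conv = 1.600 m·K/W; Q = 162.1/1.600 = 101 W/m.

increases: 43.4 → 101 W/m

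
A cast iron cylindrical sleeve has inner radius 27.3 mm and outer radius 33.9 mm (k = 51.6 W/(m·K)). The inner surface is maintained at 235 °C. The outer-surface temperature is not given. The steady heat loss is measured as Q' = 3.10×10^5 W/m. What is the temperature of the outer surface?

T_out = 28.0 °C

Sum the resistances:
  R'_cast iron = ln(0.0339/0.0273)/(2πk) = 0.2165/(2π·51.6) = 6.679×10^-4 m·K/W
ΣR = 6.679×10^-4 m·K/W
ΔT = Q'·ΣR = 3.10×10^5 × 6.679×10^-4 = 207.0 K
Heat flows outward, so T_out = T_in − ΔT = 235 − 207.0 = 28.0 °C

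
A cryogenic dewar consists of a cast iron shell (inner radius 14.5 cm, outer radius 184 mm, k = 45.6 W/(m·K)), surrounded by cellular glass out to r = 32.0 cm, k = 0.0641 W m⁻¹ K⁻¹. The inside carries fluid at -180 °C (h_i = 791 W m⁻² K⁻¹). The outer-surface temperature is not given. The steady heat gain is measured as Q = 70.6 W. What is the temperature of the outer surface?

Series resistances:
  R_conv,in = 1/(4πr²h) = 1/(4π·0.145²·791) = 0.004785 K/W
  R_cast iron = (1/0.145 − 1/0.184)/(4πk) = 1.462/(4π·45.6) = 0.002551 K/W
  R_cellular glass = (1/0.184 − 1/0.320)/(4πk) = 2.310/(4π·0.0641) = 2.867 K/W
ΣR = 2.875 K/W
ΔT = Q·ΣR = 70.6 × 2.875 = 203.0 K
Heat flows inward, so T_out = T_in + ΔT = -180 + 203.0 = 23.0 °C

T_out = 23.0 °C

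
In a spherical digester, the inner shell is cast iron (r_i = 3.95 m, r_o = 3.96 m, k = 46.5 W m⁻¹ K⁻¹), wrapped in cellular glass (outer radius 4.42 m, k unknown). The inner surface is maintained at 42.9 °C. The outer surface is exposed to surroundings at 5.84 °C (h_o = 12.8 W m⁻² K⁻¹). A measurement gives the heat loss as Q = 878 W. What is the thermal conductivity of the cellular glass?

ΣR = ΔT/Q = |42.9 − 5.84|/878 = 0.04221 K/W
Known resistances:
  R_cast iron = (1/3.95 − 1/3.96)/(4πk) = 6.393×10^-4/(4π·46.5) = 1.094×10^-6 K/W
  R_conv,out = 1/(4πr²h) = 1/(4π·4.42²·12.8) = 3.182×10^-4 K/W
R_cellular glass = ΣR − ΣR_known = 0.04221 − 3.193×10^-4 = 0.04189 K/W
(1/r₁−1/r₂)/(4πk) = 0.04189 ⇒ k = 0.02628/(4π·0.04189) = 0.0499 W/m·K

k = 0.0499 W/m·K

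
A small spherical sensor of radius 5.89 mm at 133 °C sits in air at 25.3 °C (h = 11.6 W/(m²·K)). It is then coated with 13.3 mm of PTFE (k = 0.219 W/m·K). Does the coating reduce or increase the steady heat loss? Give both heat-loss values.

Critical radius for a sphere: r_cr = 2k/h = 0.0378 m = 3.78 cm.
Outer radius after coating: r₂ = 0.00589 + 0.0133 = 0.01919 m.
Since r₁ < r_cr and r₂ ≤ r_cr, the coating moves toward the maximum at r_cr — heat loss rises.
Bare: R = 1/(4πr₁²h) = 197.7 K/W; Q = 107.7/197.7 = 0.545 W.
Coated: R = R_cond + R_conv = 61.39 K/W; Q = 107.7/61.39 = 1.75 W.

increases: 0.545 → 1.75 W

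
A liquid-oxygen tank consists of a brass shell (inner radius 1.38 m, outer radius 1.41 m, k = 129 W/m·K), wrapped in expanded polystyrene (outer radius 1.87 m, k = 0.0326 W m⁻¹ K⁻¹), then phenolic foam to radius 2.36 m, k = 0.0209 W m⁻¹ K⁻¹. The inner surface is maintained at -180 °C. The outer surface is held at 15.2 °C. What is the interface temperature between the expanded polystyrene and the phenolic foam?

T = -82.0 °C

Resistance network (inner→outer):
  R_brass = (1/1.38 − 1/1.41)/(4πk) = 0.01542/(4π·129) = 9.511×10^-6 K/W
  R_expanded polystyrene = (1/1.41 − 1/1.87)/(4πk) = 0.1745/(4π·0.0326) = 0.4259 K/W
  R_phenolic foam = (1/1.87 − 1/2.36)/(4πk) = 0.1110/(4π·0.0209) = 0.4228 K/W
ΣR = 9.511×10^-6 + 0.4259 + 0.4228 = 0.8487 K/W
Q = ΔT/ΣR = (-180 °C − 15.2 °C)/0.8487 = -230.0 W
From the inner boundary to the expanded polystyrene/phenolic foam interface, ΣR_partial = 0.4259 K/W.
T_interface = T_in − Q·ΣR_partial = -180 °C − (-230.0)(0.4259) = -82.0 °C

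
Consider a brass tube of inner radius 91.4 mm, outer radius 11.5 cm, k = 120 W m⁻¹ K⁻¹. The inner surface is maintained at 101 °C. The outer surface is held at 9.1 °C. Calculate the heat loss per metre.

Q' = 3.02×10^5 W/m

Q' = 2πk·ΔT/ln(r₂/r₁) = 2π × 120 × 91.9 / ln(0.115/0.0914) = 3.02×10^5 W/m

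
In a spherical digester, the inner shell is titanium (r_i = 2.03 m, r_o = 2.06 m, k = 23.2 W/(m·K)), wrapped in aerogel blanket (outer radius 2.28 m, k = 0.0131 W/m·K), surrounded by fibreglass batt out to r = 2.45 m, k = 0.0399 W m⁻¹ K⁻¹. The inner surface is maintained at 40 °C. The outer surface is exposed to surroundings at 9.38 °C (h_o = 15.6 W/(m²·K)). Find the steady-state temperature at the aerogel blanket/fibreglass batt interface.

Treat each layer as a resistance in series:
  R_titanium = (1/2.03 − 1/2.06)/(4πk) = 0.007174/(4π·23.2) = 2.461×10^-5 K/W
  R_aerogel blanket = (1/2.06 − 1/2.28)/(4πk) = 0.04684/(4π·0.0131) = 0.2845 K/W
  R_fibreglass batt = (1/2.28 − 1/2.45)/(4πk) = 0.03043/(4π·0.0399) = 0.06070 K/W
  R_conv,out = 1/(4πr²h) = 1/(4π·2.45²·15.6) = 8.498×10^-4 K/W
ΣR = 2.461×10^-5 + 0.2845 + 0.06070 + 8.498×10^-4 = 0.3461 K/W
Q = ΔT/ΣR = (40 °C − 9.38 °C)/0.3461 = 88.47 W
From the inner boundary to the aerogel blanket/fibreglass batt interface, ΣR_partial = 0.2845 K/W.
T_interface = T_in − Q·ΣR_partial = 40 °C − (88.47)(0.2845) = 14.8 °C

T = 14.8 °C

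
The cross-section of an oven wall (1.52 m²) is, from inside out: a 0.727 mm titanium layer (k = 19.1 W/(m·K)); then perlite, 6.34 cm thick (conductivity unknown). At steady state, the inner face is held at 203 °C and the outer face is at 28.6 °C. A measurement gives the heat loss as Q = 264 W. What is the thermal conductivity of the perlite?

k = 0.0631 W/m·K

ΣR = ΔT/Q = |203 − 28.6|/264 = 0.6606 K/W
Known resistances:
  R_titanium = L/(kA) = 7.27×10^-4/(19.1·1.52) = 2.504×10^-5 K/W
R_perlite = ΣR − ΣR_known = 0.6606 − 2.504×10^-5 = 0.6606 K/W
L/(kA) = 0.6606 ⇒ k = 0.0634/(0.6606·1.52) = 0.0631 W/m·K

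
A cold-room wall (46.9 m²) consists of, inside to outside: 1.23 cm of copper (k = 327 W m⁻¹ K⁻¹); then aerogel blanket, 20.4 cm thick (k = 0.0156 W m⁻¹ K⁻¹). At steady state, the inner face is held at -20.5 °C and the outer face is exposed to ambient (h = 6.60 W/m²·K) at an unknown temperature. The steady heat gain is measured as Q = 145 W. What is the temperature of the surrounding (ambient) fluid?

Sum the resistances:
  R_copper = L/(kA) = 0.0123/(327·46.9) = 8.020×10^-7 K/W
  R_aerogel blanket = L/(kA) = 0.204/(0.0156·46.9) = 0.2788 K/W
  R_conv,out = 1/(hA) = 1/(6.60·46.9) = 0.003231 K/W
ΣR = 0.2821 K/W
ΔT = Q·ΣR = 145 × 0.2821 = 40.90 K
Heat flows inward, so T_out = T_in + ΔT = -20.5 + 40.90 = 20.4 °C

T_out = 20.4 °C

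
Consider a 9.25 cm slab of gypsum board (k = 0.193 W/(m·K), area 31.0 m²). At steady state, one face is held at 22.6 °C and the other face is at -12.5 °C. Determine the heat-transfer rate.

Q = kA·ΔT/L = 0.193 × 31.0 × |22.6 °C − -12.5 °C| / 0.0925 = 2270 W

Q = 2.27 kW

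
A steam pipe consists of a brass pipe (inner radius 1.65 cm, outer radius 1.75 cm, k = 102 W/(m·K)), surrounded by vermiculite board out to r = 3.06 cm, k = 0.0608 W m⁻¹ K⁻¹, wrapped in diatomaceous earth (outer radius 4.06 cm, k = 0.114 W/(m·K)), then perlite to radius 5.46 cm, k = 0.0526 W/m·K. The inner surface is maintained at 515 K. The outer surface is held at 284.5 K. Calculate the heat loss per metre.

Q' = 83.7 W/m

Series thermal resistances, inner to outer:
  R'_brass = ln(0.0175/0.0165)/(2πk) = 0.05884/(2π·102) = 9.181×10^-5 m·K/W
  R'_vermiculite board = ln(0.0306/0.0175)/(2πk) = 0.5588/(2π·0.0608) = 1.463 m·K/W
  R'_diatomaceous earth = ln(0.0406/0.0306)/(2πk) = 0.2828/(2π·0.114) = 0.3948 m·K/W
  R'_perlite = ln(0.0546/0.0406)/(2πk) = 0.2963/(2π·0.0526) = 0.8964 m·K/W
ΣR = 9.181×10^-5 + 1.463 + 0.3948 + 0.8964 = 2.754 m·K/W
Q' = ΔT/ΣR = (515 K − 284.5 K)/2.754 = 83.7 W/m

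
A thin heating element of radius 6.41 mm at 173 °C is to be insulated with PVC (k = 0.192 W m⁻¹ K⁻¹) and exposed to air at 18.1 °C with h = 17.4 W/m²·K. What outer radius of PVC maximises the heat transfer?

r_cr = 1.10 cm

For a cylinder, r_cr = k_ins/h = 0.192/17.4 = 0.0110 m = 1.10 cm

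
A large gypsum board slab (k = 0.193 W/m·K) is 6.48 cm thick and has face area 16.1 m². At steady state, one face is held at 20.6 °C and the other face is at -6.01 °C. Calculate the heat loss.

Q = 1280 W

Q = kA·ΔT/L = 0.193 × 16.1 × |20.6 °C − -6.01 °C| / 0.0648 = 1280 W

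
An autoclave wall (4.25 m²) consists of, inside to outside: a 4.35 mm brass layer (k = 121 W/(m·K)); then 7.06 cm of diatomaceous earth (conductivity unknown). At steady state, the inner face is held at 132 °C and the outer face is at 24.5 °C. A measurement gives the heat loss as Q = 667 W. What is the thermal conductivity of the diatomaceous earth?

k = 0.103 W/m·K

ΣR = ΔT/Q = |132 − 24.5|/667 = 0.1612 K/W
Known resistances:
  R_brass = L/(kA) = 0.00435/(121·4.25) = 8.459×10^-6 K/W
R_diatomaceous earth = ΣR − ΣR_known = 0.1612 − 8.459×10^-6 = 0.1612 K/W
L/(kA) = 0.1612 ⇒ k = 0.0706/(0.1612·4.25) = 0.103 W/m·K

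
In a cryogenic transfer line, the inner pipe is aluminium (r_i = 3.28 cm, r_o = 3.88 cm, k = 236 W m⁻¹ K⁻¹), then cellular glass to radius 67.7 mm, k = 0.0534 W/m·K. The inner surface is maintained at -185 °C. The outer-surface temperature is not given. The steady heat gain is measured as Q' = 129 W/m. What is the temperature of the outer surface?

Sum the resistances:
  R'_aluminium = ln(0.0388/0.0328)/(2πk) = 0.1680/(2π·236) = 1.133×10^-4 m·K/W
  R'_cellular glass = ln(0.0677/0.0388)/(2πk) = 0.5567/(2π·0.0534) = 1.659 m·K/W
ΣR = 1.659 m·K/W
ΔT = Q'·ΣR = 129 × 1.659 = 214.0 K
Heat flows inward, so T_out = T_in + ΔT = -185 + 214.0 = 29.0 °C

T_out = 29.0 °C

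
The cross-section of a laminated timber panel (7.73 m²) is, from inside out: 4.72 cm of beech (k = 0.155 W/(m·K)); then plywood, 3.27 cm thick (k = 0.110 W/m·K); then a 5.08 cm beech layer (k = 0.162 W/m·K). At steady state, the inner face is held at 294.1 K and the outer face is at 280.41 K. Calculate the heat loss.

Resistance network (inner→outer):
  R_beech = L/(kA) = 0.0472/(0.155·7.73) = 0.03939 K/W
  R_plywood = L/(kA) = 0.0327/(0.110·7.73) = 0.03846 K/W
  R_beech = L/(kA) = 0.0508/(0.162·7.73) = 0.04057 K/W
ΣR = 0.03939 + 0.03846 + 0.04057 = 0.1184 K/W
Q = ΔT/ΣR = (294.1 K − 280.41 K)/0.1184 = 116 W

Q = 116 W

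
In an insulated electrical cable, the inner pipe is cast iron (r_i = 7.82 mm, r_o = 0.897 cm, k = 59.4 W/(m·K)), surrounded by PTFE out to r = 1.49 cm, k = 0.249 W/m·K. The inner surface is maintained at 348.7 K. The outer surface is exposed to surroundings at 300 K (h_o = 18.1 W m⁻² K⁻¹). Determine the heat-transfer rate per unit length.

Series thermal resistances, inner to outer:
  R'_cast iron = ln(0.00897/0.00782)/(2πk) = 0.1372/(2π·59.4) = 3.676×10^-4 m·K/W
  R'_PTFE = ln(0.0149/0.00897)/(2πk) = 0.5075/(2π·0.249) = 0.3244 m·K/W
  R'_conv,out = 1/(2πr h) = 1/(2π·0.0149·18.1) = 0.5901 m·K/W
ΣR = 3.676×10^-4 + 0.3244 + 0.5901 = 0.9149 m·K/W
Q' = ΔT/ΣR = (348.7 K − 300 K)/0.9149 = 53.2 W/m

Q' = 53.2 W/m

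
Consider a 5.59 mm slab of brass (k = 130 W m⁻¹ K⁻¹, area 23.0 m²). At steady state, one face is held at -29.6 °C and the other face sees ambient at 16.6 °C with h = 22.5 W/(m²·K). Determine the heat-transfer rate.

Series thermal resistances, inner to outer:
  R_brass = L/(kA) = 0.00559/(130·23.0) = 1.870×10^-6 K/W
  R_conv,out = 1/(hA) = 1/(22.5·23.0) = 0.001932 K/W
ΣR = 1.870×10^-6 + 0.001932 = 0.001934 K/W
Q = ΔT/ΣR = (-29.6 °C − 16.6 °C)/0.001934 = -23900 W
(Negative Q ⇒ heat flows inward; heat gain = 23900 W.)

Q = 23.9 kW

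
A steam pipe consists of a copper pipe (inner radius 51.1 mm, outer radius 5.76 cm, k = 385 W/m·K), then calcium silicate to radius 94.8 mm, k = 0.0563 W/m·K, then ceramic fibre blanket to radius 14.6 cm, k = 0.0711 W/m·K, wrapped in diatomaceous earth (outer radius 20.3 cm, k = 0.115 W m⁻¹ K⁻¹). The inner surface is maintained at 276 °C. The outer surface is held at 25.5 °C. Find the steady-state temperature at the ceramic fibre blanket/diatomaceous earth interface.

Treat each layer as a resistance in series:
  R'_copper = ln(0.0576/0.0511)/(2πk) = 0.1197/(2π·385) = 4.950×10^-5 m·K/W
  R'_calcium silicate = ln(0.0948/0.0576)/(2πk) = 0.4982/(2π·0.0563) = 1.408 m·K/W
  R'_ceramic fibre blanket = ln(0.146/0.0948)/(2πk) = 0.4318/(2π·0.0711) = 0.9667 m·K/W
  R'_diatomaceous earth = ln(0.203/0.146)/(2πk) = 0.3296/(2π·0.115) = 0.4562 m·K/W
ΣR = 4.950×10^-5 + 1.408 + 0.9667 + 0.4562 = 2.831 m·K/W
Q' = ΔT/ΣR = (276 °C − 25.5 °C)/2.831 = 88.48 W/m
From the inner boundary to the ceramic fibre blanket/diatomaceous earth interface, ΣR_partial = 2.375 m·K/W.
T_interface = T_in − Q'·ΣR_partial = 276 °C − (88.48)(2.375) = 65.9 °C

T = 65.9 °C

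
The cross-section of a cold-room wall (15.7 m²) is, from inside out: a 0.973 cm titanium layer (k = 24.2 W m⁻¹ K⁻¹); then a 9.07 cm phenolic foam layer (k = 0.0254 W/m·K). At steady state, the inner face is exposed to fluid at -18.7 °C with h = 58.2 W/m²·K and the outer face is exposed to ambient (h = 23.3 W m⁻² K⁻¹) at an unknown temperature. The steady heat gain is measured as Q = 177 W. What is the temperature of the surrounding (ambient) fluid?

T_out = 22.2 °C

Sum the resistances:
  R_conv,in = 1/(hA) = 1/(58.2·15.7) = 0.001094 K/W
  R_titanium = L/(kA) = 0.00973/(24.2·15.7) = 2.561×10^-5 K/W
  R_phenolic foam = L/(kA) = 0.0907/(0.0254·15.7) = 0.2274 K/W
  R_conv,out = 1/(hA) = 1/(23.3·15.7) = 0.002734 K/W
ΣR = 0.2313 K/W
ΔT = Q·ΣR = 177 × 0.2313 = 40.94 K
Heat flows inward, so T_out = T_in + ΔT = -18.7 + 40.94 = 22.2 °C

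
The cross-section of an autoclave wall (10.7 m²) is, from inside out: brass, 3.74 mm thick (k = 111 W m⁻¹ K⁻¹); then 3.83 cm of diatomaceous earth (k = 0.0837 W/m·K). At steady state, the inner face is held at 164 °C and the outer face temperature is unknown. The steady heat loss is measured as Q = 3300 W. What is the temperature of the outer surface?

Sum the resistances:
  R_brass = L/(kA) = 0.00374/(111·10.7) = 3.149×10^-6 K/W
  R_diatomaceous earth = L/(kA) = 0.0383/(0.0837·10.7) = 0.04277 K/W
ΣR = 0.04277 K/W
ΔT = Q·ΣR = 3300 × 0.04277 = 141.1 K
Heat flows outward, so T_out = T_in − ΔT = 164 − 141.1 = 22.9 °C

T_out = 22.9 °C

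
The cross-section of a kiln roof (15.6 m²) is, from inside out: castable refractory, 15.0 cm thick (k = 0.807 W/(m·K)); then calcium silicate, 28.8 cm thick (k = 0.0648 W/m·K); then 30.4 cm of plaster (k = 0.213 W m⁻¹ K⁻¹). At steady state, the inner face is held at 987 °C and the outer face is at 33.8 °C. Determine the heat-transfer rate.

Resistance network (inner→outer):
  R_castable refractory = L/(kA) = 0.150/(0.807·15.6) = 0.01191 K/W
  R_calcium silicate = L/(kA) = 0.288/(0.0648·15.6) = 0.2849 K/W
  R_plaster = L/(kA) = 0.304/(0.213·15.6) = 0.09149 K/W
ΣR = 0.01191 + 0.2849 + 0.09149 = 0.3883 K/W
Q = ΔT/ΣR = (987 °C − 33.8 °C)/0.3883 = 2450 W

Q = 2450 W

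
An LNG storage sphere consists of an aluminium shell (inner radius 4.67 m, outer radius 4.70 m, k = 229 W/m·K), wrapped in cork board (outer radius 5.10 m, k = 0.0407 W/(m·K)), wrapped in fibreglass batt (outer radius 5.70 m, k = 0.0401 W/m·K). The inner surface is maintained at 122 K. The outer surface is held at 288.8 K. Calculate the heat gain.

Q = 2.27 kW

Treat each layer as a resistance in series:
  R_aluminium = (1/4.67 − 1/4.70)/(4πk) = 0.001367/(4π·229) = 4.750×10^-7 K/W
  R_cork board = (1/4.70 − 1/5.10)/(4πk) = 0.01669/(4π·0.0407) = 0.03263 K/W
  R_fibreglass batt = (1/5.10 − 1/5.70)/(4πk) = 0.02064/(4π·0.0401) = 0.04096 K/W
ΣR = 4.750×10^-7 + 0.03263 + 0.04096 = 0.07359 K/W
Q = ΔT/ΣR = (122 K − 288.8 K)/0.07359 = -2270 W
(Negative Q ⇒ heat flows inward; heat gain = 2270 W.)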